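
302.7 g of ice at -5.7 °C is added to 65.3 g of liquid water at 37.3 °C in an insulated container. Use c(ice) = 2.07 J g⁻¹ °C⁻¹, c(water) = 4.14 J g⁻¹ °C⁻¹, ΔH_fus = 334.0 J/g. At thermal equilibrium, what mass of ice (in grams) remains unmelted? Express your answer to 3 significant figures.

Heat to warm all ice to 0 °C: 302.7×2.07×5.7 = 3571.6 J
Heat released by water cooling to 0 °C: 65.3×4.14×37.3 = 10084 J
10084 J < 3571.6 + 302.7×334.0 = 104673.4 J, so not all ice melts; final T = 0 °C.
Heat left for melting: 10084 − 3571.6 = 6512.4 J
Mass melted = 6512.4 / 334.0 = 19.50 g
Ice remaining = 302.7 − 19.50 = 283.20 g

m_ice remaining = 283 g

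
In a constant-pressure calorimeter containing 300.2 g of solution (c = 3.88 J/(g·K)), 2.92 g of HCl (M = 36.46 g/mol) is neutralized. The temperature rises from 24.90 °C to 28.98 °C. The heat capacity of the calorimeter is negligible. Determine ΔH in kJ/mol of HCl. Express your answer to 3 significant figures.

|ΔT| = |28.98 − 24.90| = 4.08 °C
|q_surr| = (300.2 × 3.88) × 4.08 = 1164.776 × 4.08 = 4752 J
n(HCl) = 2.92 / 36.46 = 0.08009 mol
Temperature rose, so q_rxn = −|q_surr| = -4.752 kJ
ΔH = q_rxn / n = -59.33 kJ/mol

ΔH = -59.3 kJ/mol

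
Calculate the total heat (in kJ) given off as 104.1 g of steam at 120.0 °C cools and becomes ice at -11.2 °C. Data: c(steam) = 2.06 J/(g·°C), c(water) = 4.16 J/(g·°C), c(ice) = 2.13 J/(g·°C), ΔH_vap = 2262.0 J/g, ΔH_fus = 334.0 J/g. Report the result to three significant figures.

q1 (cool steam 120.0→100 °C): 104.1 × 2.06 × 20.0 = 4289 J
q2 (condense at 100 °C): 104.1 × 2262.0 = 235474 J
q3 (cool water 100→0 °C): 104.1 × 4.16 × 100.0 = 43306 J
q4 (freeze at 0 °C): 104.1 × 334.0 = 34769 J
q5 (cool ice 0→-11.2 °C): 104.1 × 2.13 × 11.2 = 2483 J
Total: 4289 + 235474 + 43306 + 34769 + 2483 = 320321 J = 320 kJ

q = 320 kJ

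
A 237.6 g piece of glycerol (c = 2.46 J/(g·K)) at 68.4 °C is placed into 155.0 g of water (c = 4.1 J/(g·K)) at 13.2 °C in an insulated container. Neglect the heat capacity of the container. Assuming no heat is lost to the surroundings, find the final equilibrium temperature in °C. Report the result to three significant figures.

Heat lost by glycerol = heat gained by water.
(237.6)(2.46)(68.4 − T) = (155.0)(4.1)(T − 13.2)
584.496 (68.4 − T) = 635.5 (T − 13.2)
39980 − 584.496 T = 635.5 T − 8388.6
48368.6 = 1219.996 T
T = 39.647 °C

T_f = 39.6 °C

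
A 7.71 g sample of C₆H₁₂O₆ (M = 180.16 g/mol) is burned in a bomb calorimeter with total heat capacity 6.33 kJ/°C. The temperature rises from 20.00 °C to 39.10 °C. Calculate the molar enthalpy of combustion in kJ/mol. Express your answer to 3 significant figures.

ΔH = -2830 kJ/mol

ΔT = 39.10 − 20.00 = 19.10 °C
q_cal = C_cal × ΔT = 6.33 × 19.10 = 120.903 kJ
n = 7.71 / 180.16 = 0.042795 mol
q_rxn = −q_cal = -120.903 kJ
ΔH = -120.903 / 0.042795 = -2825 kJ/mol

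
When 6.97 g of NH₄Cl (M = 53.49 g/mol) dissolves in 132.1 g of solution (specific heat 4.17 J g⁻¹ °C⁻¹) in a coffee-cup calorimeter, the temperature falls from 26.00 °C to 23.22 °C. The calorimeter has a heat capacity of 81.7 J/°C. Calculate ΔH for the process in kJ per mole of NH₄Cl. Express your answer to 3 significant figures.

|ΔT| = |23.22 − 26.00| = 2.78 °C
|q_surr| = (132.1 × 4.17 + 81.7) × 2.78 = 632.557 × 2.78 = 1759 J
n(NH₄Cl) = 6.97 / 53.49 = 0.1303 mol
Temperature fell, so q_rxn = +|q_surr| = 1.759 kJ
ΔH = q_rxn / n = 13.50 kJ/mol

ΔH = 13.5 kJ/mol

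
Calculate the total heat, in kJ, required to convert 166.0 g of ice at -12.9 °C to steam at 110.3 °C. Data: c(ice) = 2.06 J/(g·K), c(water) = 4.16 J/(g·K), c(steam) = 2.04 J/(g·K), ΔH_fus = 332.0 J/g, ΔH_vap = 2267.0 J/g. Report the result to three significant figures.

q = 508 kJ

q1 (heat ice -12.9→0.0 °C): 166.0 × 2.06 × 12.9 = 4411 J
q2 (melt at 0 °C): 166.0 × 332.0 = 55112 J
q3 (heat water 0.0→100.0 °C): 166.0 × 4.16 × 100.0 = 69056 J
q4 (vaporize at 100 °C): 166.0 × 2267.0 = 376322 J
q5 (heat steam 100.0→110.3 °C): 166.0 × 2.04 × 10.3 = 3488 J
Total: 4411 + 55112 + 69056 + 376322 + 3488 = 508389 J = 508 kJ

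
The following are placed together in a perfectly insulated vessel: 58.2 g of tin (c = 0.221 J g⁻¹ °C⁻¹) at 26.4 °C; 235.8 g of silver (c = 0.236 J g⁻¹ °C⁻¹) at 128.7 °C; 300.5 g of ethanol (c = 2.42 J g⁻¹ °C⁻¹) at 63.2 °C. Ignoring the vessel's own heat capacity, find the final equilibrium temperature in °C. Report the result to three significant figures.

Σ mᵢcᵢ(T − Tᵢ) = 0  ⇒  T = Σ mᵢcᵢTᵢ / Σ mᵢcᵢ
Σ mᵢcᵢ = 58.2×0.221 + 235.8×0.236 + 300.5×2.42 = 795.7210
Σ mᵢcᵢTᵢ = 12.8622×26.4 + 55.6488×128.7 + 727.21×63.2 = 53461
T = 53461 / 795.7210 = 67.19 °C

T_f = 67.2 °C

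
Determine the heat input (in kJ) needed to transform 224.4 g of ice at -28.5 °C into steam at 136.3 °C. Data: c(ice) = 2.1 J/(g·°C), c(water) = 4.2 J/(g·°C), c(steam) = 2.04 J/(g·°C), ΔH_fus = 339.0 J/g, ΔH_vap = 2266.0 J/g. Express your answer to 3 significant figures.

q1 (heat ice -28.5→0.0 °C): 224.4 × 2.1 × 28.5 = 13430 J
q2 (melt at 0 °C): 224.4 × 339.0 = 76072 J
q3 (heat water 0.0→100.0 °C): 224.4 × 4.2 × 100.0 = 94248 J
q4 (vaporize at 100 °C): 224.4 × 2266.0 = 508490 J
q5 (heat steam 100.0→136.3 °C): 224.4 × 2.04 × 36.3 = 16617 J
Total: 13430 + 76072 + 94248 + 508490 + 16617 = 708857 J = 709 kJ

q = 709 kJ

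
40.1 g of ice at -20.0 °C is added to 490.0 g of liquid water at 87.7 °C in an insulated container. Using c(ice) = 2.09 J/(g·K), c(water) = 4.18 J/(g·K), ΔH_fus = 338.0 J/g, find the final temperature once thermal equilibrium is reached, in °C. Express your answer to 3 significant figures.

T_f = 74.2 °C

Heat to bring ice to 0 °C and melt it: q₁ = 40.1×2.09×20.0 + 40.1×338.0 = 15230 J
Heat the water can supply cooling to 0 °C: 490.0×4.18×87.7 = 179627 J > q₁, so all ice melts.
Energy balance: 490.0×4.18×(87.7 − T) = 15230 + 40.1×4.18×(T − 0)
2048.2(87.7 − T) = 15230 + 167.618 T
179627 − 15230 = 2215.818 T
T = 164397 / 2215.818 = 74.19 °C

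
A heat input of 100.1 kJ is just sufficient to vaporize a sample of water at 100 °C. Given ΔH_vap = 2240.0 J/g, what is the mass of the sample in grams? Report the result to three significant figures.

m = q / ΔH_vap = 100100 J / 2240.0 J/g = 44.7 g

m = 44.7 g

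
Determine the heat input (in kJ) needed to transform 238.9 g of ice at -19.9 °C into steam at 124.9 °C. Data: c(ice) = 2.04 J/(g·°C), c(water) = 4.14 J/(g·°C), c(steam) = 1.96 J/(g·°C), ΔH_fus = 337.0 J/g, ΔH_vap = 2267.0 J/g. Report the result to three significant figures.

q1 (heat ice -19.9→0.0 °C): 238.9 × 2.04 × 19.9 = 9698 J
q2 (melt at 0 °C): 238.9 × 337.0 = 80509 J
q3 (heat water 0.0→100.0 °C): 238.9 × 4.14 × 100.0 = 98905 J
q4 (vaporize at 100 °C): 238.9 × 2267.0 = 541586 J
q5 (heat steam 100.0→124.9 °C): 238.9 × 1.96 × 24.9 = 11659 J
Total: 9698 + 80509 + 98905 + 541586 + 11659 = 742357 J = 742 kJ

q = 742 kJ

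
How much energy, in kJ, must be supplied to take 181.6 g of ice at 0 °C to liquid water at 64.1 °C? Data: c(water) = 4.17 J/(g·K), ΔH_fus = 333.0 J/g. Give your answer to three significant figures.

q1 (melt at 0 °C): 181.6 × 333.0 = 60473 J
q2 (heat water 0.0→64.1 °C): 181.6 × 4.17 × 64.1 = 48541 J
Total: 60473 + 48541 = 109014 J = 109 kJ

q = 109 kJ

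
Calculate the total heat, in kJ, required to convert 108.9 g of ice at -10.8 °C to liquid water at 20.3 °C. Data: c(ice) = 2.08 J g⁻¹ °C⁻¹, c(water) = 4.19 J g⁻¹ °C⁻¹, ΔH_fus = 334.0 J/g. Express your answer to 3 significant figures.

q = 48.1 kJ

q1 (heat ice -10.8→0.0 °C): 108.9 × 2.08 × 10.8 = 2446 J
q2 (melt at 0 °C): 108.9 × 334.0 = 36373 J
q3 (heat water 0.0→20.3 °C): 108.9 × 4.19 × 20.3 = 9263 J
Total: 2446 + 36373 + 9263 = 48082 J = 48.1 kJ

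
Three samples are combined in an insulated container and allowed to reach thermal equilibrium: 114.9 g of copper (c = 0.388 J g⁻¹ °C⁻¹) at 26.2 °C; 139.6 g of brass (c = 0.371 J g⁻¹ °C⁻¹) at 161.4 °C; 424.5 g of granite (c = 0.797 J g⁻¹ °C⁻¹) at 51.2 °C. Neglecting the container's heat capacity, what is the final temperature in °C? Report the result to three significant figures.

Σ mᵢcᵢ(T − Tᵢ) = 0  ⇒  T = Σ mᵢcᵢTᵢ / Σ mᵢcᵢ
Σ mᵢcᵢ = 114.9×0.388 + 139.6×0.371 + 424.5×0.797 = 434.6993
Σ mᵢcᵢTᵢ = 44.5812×26.2 + 51.7916×161.4 + 338.3265×51.2 = 26850
T = 26850 / 434.6993 = 61.77 °C

T_f = 61.8 °C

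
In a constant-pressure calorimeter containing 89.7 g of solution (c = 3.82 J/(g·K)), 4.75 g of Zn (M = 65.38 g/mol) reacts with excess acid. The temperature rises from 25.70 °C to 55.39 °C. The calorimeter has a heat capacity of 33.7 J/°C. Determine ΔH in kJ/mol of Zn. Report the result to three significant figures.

ΔH = -154 kJ/mol

|ΔT| = |55.39 − 25.70| = 29.69 °C
|q_surr| = (89.7 × 3.82 + 33.7) × 29.69 = 376.354 × 29.69 = 11170 J
n(Zn) = 4.75 / 65.38 = 0.07265 mol
Temperature rose, so q_rxn = −|q_surr| = -11.17 kJ
ΔH = q_rxn / n = -153.8 kJ/mol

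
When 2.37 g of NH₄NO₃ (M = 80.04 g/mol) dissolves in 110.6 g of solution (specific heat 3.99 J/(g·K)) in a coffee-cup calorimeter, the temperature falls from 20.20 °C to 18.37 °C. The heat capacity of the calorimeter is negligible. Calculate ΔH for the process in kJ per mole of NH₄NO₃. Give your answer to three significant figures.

|ΔT| = |18.37 − 20.20| = 1.83 °C
|q_surr| = (110.6 × 3.99) × 1.83 = 441.294 × 1.83 = 807.6 J
n(NH₄NO₃) = 2.37 / 80.04 = 0.02961 mol
Temperature fell, so q_rxn = +|q_surr| = 0.8076 kJ
ΔH = q_rxn / n = 27.27 kJ/mol

ΔH = 27.3 kJ/mol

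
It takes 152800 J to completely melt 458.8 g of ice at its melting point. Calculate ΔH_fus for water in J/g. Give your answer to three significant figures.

ΔH_fus = 333 J/g

ΔH_fus = q / m = 152800 / 458.8 = 333 J/g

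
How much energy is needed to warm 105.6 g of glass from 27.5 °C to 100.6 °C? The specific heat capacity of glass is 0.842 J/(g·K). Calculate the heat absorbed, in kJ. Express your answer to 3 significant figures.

q = m c ΔT = 105.6 × 0.842 × (100.6 − 27.5)
q = 105.6 × 0.842 × 73.1 = 6500 J = 6.50 kJ

q = 6.50 kJ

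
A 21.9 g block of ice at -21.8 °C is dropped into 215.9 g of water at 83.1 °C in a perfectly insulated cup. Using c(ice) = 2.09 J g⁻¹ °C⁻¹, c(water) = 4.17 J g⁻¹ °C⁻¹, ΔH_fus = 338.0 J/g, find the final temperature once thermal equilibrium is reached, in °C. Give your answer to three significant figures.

Heat to bring ice to 0 °C and melt it: q₁ = 21.9×2.09×21.8 + 21.9×338.0 = 8400.0 J
Heat the water can supply cooling to 0 °C: 215.9×4.17×83.1 = 74815.2 J > q₁, so all ice melts.
Energy balance: 215.9×4.17×(83.1 − T) = 8400.0 + 21.9×4.17×(T − 0)
900.303(83.1 − T) = 8400.0 + 91.323 T
74815.2 − 8400.0 = 991.626 T
T = 66415.2 / 991.626 = 66.98 °C

T_f = 67.0 °C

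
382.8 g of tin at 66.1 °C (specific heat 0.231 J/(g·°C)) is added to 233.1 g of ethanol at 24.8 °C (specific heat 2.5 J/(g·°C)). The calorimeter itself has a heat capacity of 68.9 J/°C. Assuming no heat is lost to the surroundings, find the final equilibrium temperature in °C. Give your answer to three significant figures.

T_f = 29.7 °C

Heat lost by tin = heat gained by ethanol + calorimeter.
(382.8)(0.231)(66.1 − T) = [(233.1)(2.5) + 68.9](T − 24.8)
88.4268 (66.1 − T) = 651.65 (T − 24.8)
5845.0 − 88.4268 T = 651.65 T − 16161
22006.0 = 740.0768 T
T = 29.73 °C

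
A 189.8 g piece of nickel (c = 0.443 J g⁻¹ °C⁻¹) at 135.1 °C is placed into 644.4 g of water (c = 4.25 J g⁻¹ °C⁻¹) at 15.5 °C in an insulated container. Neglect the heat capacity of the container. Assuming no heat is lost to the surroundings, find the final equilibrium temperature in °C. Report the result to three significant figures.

T_f = 19.1 °C

Heat lost by nickel = heat gained by water.
(189.8)(0.443)(135.1 − T) = (644.4)(4.25)(T − 15.5)
84.0814 (135.1 − T) = 2738.7 (T − 15.5)
11359 − 84.0814 T = 2738.7 T − 42450
53809 = 2822.7814 T
T = 19.06 °C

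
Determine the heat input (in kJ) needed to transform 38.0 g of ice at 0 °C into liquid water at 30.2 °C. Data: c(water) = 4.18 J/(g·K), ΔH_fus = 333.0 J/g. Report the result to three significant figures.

q = 17.5 kJ

q1 (melt at 0 °C): 38.0 × 333.0 = 12654 J
q2 (heat water 0.0→30.2 °C): 38.0 × 4.18 × 30.2 = 4797 J
Total: 12654 + 4797 = 17451 J = 17.5 kJ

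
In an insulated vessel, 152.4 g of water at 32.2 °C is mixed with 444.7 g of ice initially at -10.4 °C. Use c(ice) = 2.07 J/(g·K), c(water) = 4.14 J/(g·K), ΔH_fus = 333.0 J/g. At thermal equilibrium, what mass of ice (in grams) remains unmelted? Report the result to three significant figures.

Heat to warm all ice to 0 °C: 444.7×2.07×10.4 = 9573.5 J
Heat released by water cooling to 0 °C: 152.4×4.14×32.2 = 20316 J
20316 J < 9573.5 + 444.7×333.0 = 157658.6 J, so not all ice melts; final T = 0 °C.
Heat left for melting: 20316 − 9573.5 = 10742.5 J
Mass melted = 10742.5 / 333.0 = 32.26 g
Ice remaining = 444.7 − 32.26 = 412.44 g

m_ice remaining = 412 g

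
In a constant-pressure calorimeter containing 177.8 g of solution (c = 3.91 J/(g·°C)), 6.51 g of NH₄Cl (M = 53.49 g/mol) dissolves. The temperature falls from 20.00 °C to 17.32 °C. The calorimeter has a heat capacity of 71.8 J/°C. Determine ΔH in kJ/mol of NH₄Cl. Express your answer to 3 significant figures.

ΔH = 16.9 kJ/mol

|ΔT| = |17.32 − 20.00| = 2.68 °C
|q_surr| = (177.8 × 3.91 + 71.8) × 2.68 = 766.998 × 2.68 = 2056 J
n(NH₄Cl) = 6.51 / 53.49 = 0.1217 mol
Temperature fell, so q_rxn = +|q_surr| = 2.056 kJ
ΔH = q_rxn / n = 16.89 kJ/mol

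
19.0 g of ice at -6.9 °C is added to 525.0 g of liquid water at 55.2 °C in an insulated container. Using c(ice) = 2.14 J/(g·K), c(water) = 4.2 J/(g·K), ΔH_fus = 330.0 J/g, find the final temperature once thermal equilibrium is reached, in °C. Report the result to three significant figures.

T_f = 50.4 °C

Heat to bring ice to 0 °C and melt it: q₁ = 19.0×2.14×6.9 + 19.0×330.0 = 6550.6 J
Heat the water can supply cooling to 0 °C: 525.0×4.2×55.2 = 121716 J > q₁, so all ice melts.
Energy balance: 525.0×4.2×(55.2 − T) = 6550.6 + 19.0×4.2×(T − 0)
2205(55.2 − T) = 6550.6 + 79.8 T
121716 − 6550.6 = 2284.8 T
T = 115165.4 / 2284.8 = 50.41 °C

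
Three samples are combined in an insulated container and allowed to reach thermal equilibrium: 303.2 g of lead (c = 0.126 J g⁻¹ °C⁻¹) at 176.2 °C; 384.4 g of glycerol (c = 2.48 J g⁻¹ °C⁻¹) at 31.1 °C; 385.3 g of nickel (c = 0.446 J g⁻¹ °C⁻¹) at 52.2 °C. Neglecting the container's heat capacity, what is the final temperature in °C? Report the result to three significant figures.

T_f = 39.0 °C

Σ mᵢcᵢ(T − Tᵢ) = 0  ⇒  T = Σ mᵢcᵢTᵢ / Σ mᵢcᵢ
Σ mᵢcᵢ = 303.2×0.126 + 384.4×2.48 + 385.3×0.446 = 1163.3590
Σ mᵢcᵢTᵢ = 38.2032×176.2 + 953.312×31.1 + 171.8438×52.2 = 45350
T = 45350 / 1163.3590 = 38.98 °C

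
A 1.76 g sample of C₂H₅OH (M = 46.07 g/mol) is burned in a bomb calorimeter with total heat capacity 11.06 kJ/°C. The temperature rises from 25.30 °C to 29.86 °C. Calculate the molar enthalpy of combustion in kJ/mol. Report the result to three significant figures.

ΔT = 29.86 − 25.30 = 4.56 °C
q_cal = C_cal × ΔT = 11.06 × 4.56 = 50.4336 kJ
n = 1.76 / 46.07 = 0.03820 mol
q_rxn = −q_cal = -50.4336 kJ
ΔH = -50.4336 / 0.03820 = -1320 kJ/mol

ΔH = -1320 kJ/mol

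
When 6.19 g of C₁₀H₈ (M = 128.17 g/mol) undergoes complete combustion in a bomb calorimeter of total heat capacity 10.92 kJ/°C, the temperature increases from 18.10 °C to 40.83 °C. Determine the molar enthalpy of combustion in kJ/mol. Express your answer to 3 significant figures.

ΔH = -5140 kJ/mol

ΔT = 40.83 − 18.10 = 22.73 °C
q_cal = C_cal × ΔT = 10.92 × 22.73 = 248.2116 kJ
n = 6.19 / 128.17 = 0.04830 mol
q_rxn = −q_cal = -248.2116 kJ
ΔH = -248.2116 / 0.04830 = -5139 kJ/mol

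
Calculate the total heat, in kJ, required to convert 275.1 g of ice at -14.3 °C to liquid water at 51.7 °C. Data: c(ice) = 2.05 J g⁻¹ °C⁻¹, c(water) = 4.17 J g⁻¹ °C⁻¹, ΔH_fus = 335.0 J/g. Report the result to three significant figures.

q1 (heat ice -14.3→0.0 °C): 275.1 × 2.05 × 14.3 = 8065 J
q2 (melt at 0 °C): 275.1 × 335.0 = 92159 J
q3 (heat water 0.0→51.7 °C): 275.1 × 4.17 × 51.7 = 59309 J
Total: 8065 + 92159 + 59309 = 159533 J = 160 kJ

q = 160 kJ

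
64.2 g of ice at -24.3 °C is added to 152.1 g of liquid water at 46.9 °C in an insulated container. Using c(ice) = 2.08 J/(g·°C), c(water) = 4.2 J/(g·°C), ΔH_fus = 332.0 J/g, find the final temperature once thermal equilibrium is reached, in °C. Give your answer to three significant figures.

T_f = 5.95 °C

Heat to bring ice to 0 °C and melt it: q₁ = 64.2×2.08×24.3 + 64.2×332.0 = 24559 J
Heat the water can supply cooling to 0 °C: 152.1×4.2×46.9 = 29960.7 J > q₁, so all ice melts.
Energy balance: 152.1×4.2×(46.9 − T) = 24559 + 64.2×4.2×(T − 0)
638.82(46.9 − T) = 24559 + 269.64 T
29960.7 − 24559 = 908.46 T
T = 5401.7 / 908.46 = 5.946 °C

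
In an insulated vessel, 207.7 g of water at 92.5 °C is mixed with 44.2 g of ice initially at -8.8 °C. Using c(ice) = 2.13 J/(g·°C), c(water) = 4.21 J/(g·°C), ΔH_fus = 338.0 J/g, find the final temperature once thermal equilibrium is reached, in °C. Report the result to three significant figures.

Heat to bring ice to 0 °C and melt it: q₁ = 44.2×2.13×8.8 + 44.2×338.0 = 15768 J
Heat the water can supply cooling to 0 °C: 207.7×4.21×92.5 = 80883.6 J > q₁, so all ice melts.
Energy balance: 207.7×4.21×(92.5 − T) = 15768 + 44.2×4.21×(T − 0)
874.417(92.5 − T) = 15768 + 186.082 T
80883.6 − 15768 = 1060.499 T
T = 65115.6 / 1060.499 = 61.40 °C

T_f = 61.4 °C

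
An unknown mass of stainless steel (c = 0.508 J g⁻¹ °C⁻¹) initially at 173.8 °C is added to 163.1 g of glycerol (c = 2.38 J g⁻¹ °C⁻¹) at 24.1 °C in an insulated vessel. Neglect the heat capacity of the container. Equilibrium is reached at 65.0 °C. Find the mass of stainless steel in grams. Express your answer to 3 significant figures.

m = 287 g

q_gained = (163.1 × 2.38) × (65.0 − 24.1) = 15880 J
q_lost = m × 0.508 × (173.8 − 65.0) = 55.2704 m
m = 15880 / 55.2704 = 287 g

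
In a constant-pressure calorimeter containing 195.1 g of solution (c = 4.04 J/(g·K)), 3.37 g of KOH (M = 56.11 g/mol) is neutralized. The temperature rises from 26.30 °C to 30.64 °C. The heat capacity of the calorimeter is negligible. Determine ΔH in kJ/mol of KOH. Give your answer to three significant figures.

|ΔT| = |30.64 − 26.30| = 4.34 °C
|q_surr| = (195.1 × 4.04) × 4.34 = 788.204 × 4.34 = 3421 J
n(KOH) = 3.37 / 56.11 = 0.06006 mol
Temperature rose, so q_rxn = −|q_surr| = -3.421 kJ
ΔH = q_rxn / n = -56.96 kJ/mol

ΔH = -57.0 kJ/mol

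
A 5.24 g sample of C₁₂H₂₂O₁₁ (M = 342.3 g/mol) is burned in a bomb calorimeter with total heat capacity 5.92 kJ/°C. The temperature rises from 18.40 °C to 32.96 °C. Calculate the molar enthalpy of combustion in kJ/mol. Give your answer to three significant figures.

ΔH = -5630 kJ/mol

ΔT = 32.96 − 18.40 = 14.56 °C
q_cal = C_cal × ΔT = 5.92 × 14.56 = 86.1952 kJ
n = 5.24 / 342.3 = 0.01531 mol
q_rxn = −q_cal = -86.1952 kJ
ΔH = -86.1952 / 0.01531 = -5630 kJ/mol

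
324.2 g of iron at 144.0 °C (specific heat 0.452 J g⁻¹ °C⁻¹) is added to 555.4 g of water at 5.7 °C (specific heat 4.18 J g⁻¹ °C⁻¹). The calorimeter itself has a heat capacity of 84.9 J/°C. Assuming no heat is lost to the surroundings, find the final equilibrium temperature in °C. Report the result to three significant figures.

Heat lost by iron = heat gained by water + calorimeter.
(324.2)(0.452)(144.0 − T) = [(555.4)(4.18) + 84.9](T − 5.7)
146.5384 (144.0 − T) = 2406.472 (T − 5.7)
21102 − 146.5384 T = 2406.472 T − 13717
34819 = 2553.0104 T
T = 13.64 °C

T_f = 13.6 °C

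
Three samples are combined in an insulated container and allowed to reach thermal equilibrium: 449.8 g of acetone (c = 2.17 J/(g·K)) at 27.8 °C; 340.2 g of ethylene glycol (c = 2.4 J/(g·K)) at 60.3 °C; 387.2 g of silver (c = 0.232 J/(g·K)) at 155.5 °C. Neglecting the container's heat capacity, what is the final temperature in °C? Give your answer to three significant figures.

T_f = 48.0 °C

Σ mᵢcᵢ(T − Tᵢ) = 0  ⇒  T = Σ mᵢcᵢTᵢ / Σ mᵢcᵢ
Σ mᵢcᵢ = 449.8×2.17 + 340.2×2.4 + 387.2×0.232 = 1882.3764
Σ mᵢcᵢTᵢ = 976.066×27.8 + 816.48×60.3 + 89.8304×155.5 = 90337
T = 90337 / 1882.3764 = 47.99 °C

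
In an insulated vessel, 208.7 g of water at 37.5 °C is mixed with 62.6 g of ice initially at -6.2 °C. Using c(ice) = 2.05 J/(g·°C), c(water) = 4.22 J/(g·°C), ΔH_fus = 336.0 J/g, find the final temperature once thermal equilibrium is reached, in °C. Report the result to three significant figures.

Heat to bring ice to 0 °C and melt it: q₁ = 62.6×2.05×6.2 + 62.6×336.0 = 21829 J
Heat the water can supply cooling to 0 °C: 208.7×4.22×37.5 = 33026.8 J > q₁, so all ice melts.
Energy balance: 208.7×4.22×(37.5 − T) = 21829 + 62.6×4.22×(T − 0)
880.714(37.5 − T) = 21829 + 264.172 T
33026.8 − 21829 = 1144.886 T
T = 11197.8 / 1144.886 = 9.781 °C

T_f = 9.78 °C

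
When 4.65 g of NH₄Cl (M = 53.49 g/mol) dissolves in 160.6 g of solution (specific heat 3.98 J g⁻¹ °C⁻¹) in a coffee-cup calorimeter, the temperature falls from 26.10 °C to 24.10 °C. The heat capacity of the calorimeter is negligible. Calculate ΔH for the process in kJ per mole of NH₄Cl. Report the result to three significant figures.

|ΔT| = |24.10 − 26.10| = 2.00 °C
|q_surr| = (160.6 × 3.98) × 2.00 = 639.188 × 2.00 = 1278 J
n(NH₄Cl) = 4.65 / 53.49 = 0.08693 mol
Temperature fell, so q_rxn = +|q_surr| = 1.278 kJ
ΔH = q_rxn / n = 14.70 kJ/mol

ΔH = 14.7 kJ/mol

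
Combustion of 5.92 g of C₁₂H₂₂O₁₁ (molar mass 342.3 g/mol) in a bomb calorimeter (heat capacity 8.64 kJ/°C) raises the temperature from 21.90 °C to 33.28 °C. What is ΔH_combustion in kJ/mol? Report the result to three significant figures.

ΔH = -5690 kJ/mol

ΔT = 33.28 − 21.90 = 11.38 °C
q_cal = C_cal × ΔT = 8.64 × 11.38 = 98.3232 kJ
n = 5.92 / 342.3 = 0.01729 mol
q_rxn = −q_cal = -98.3232 kJ
ΔH = -98.3232 / 0.01729 = -5687 kJ/mol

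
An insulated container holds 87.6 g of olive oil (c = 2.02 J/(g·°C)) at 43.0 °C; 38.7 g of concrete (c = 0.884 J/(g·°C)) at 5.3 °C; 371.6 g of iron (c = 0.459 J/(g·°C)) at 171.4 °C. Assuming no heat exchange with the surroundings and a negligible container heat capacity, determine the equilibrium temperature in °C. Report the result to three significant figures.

Σ mᵢcᵢ(T − Tᵢ) = 0  ⇒  T = Σ mᵢcᵢTᵢ / Σ mᵢcᵢ
Σ mᵢcᵢ = 87.6×2.02 + 38.7×0.884 + 371.6×0.459 = 381.7272
Σ mᵢcᵢTᵢ = 176.952×43.0 + 34.2108×5.3 + 170.5644×171.4 = 37025
T = 37025 / 381.7272 = 96.99 °C

T_f = 97.0 °C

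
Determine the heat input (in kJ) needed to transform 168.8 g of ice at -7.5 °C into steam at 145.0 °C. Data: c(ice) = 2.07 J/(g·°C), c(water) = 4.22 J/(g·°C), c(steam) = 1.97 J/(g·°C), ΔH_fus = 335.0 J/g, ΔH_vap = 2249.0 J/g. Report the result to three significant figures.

q1 (heat ice -7.5→0.0 °C): 168.8 × 2.07 × 7.5 = 2621 J
q2 (melt at 0 °C): 168.8 × 335.0 = 56548 J
q3 (heat water 0.0→100.0 °C): 168.8 × 4.22 × 100.0 = 71234 J
q4 (vaporize at 100 °C): 168.8 × 2249.0 = 379631 J
q5 (heat steam 100.0→145.0 °C): 168.8 × 1.97 × 45.0 = 14964 J
Total: 2621 + 56548 + 71234 + 379631 + 14964 = 524998 J = 525 kJ

q = 525 kJ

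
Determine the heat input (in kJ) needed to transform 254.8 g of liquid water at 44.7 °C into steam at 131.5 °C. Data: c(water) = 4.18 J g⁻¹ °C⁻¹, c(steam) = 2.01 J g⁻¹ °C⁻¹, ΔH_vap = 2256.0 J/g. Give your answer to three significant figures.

q1 (heat water 44.7→100.0 °C): 254.8 × 4.18 × 55.3 = 58898 J
q2 (vaporize at 100 °C): 254.8 × 2256.0 = 574829 J
q3 (heat steam 100.0→131.5 °C): 254.8 × 2.01 × 31.5 = 16133 J
Total: 58898 + 574829 + 16133 = 649860 J = 650 kJ

q = 650 kJ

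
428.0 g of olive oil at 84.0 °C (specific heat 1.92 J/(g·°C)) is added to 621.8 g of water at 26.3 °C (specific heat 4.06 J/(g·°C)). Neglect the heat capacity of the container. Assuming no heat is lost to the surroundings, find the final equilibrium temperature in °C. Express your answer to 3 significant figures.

Heat lost by olive oil = heat gained by water.
(428.0)(1.92)(84.0 − T) = (621.8)(4.06)(T − 26.3)
821.76 (84.0 − T) = 2524.508 (T − 26.3)
69028 − 821.76 T = 2524.508 T − 66395
135423 = 3346.268 T
T = 40.47 °C

T_f = 40.5 °C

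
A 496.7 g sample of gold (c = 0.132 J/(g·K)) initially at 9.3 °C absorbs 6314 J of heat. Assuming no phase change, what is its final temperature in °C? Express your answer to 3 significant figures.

T_f = 106 °C

ΔT = q / (m c) = 6314 / (496.7 × 0.132) = 96.30 °C
T_f = 9.3 + 96.30 = 105.60 °C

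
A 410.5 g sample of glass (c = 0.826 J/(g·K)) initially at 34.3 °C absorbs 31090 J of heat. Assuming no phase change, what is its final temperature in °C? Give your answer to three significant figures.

ΔT = q / (m c) = 31090 / (410.5 × 0.826) = 91.69 °C
T_f = 34.3 + 91.69 = 125.99 °C

T_f = 126 °C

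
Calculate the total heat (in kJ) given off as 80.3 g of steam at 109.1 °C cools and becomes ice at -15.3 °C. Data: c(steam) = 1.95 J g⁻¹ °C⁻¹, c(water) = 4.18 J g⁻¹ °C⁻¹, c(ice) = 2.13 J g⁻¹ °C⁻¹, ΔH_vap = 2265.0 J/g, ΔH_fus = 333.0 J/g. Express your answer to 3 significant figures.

q = 246 kJ

q1 (cool steam 109.1→100 °C): 80.3 × 1.95 × 9.1 = 1425 J
q2 (condense at 100 °C): 80.3 × 2265.0 = 181880 J
q3 (cool water 100→0 °C): 80.3 × 4.18 × 100.0 = 33565 J
q4 (freeze at 0 °C): 80.3 × 333.0 = 26740 J
q5 (cool ice 0→-15.3 °C): 80.3 × 2.13 × 15.3 = 2617 J
Total: 1425 + 181880 + 33565 + 26740 + 2617 = 246227 J = 246 kJ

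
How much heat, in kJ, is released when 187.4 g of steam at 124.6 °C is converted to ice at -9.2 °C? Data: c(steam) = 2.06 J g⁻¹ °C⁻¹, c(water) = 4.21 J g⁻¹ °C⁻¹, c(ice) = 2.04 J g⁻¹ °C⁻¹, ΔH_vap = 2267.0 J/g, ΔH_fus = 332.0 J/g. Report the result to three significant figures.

q = 579 kJ

q1 (cool steam 124.6→100 °C): 187.4 × 2.06 × 24.6 = 9497 J
q2 (condense at 100 °C): 187.4 × 2267.0 = 424836 J
q3 (cool water 100→0 °C): 187.4 × 4.21 × 100.0 = 78895 J
q4 (freeze at 0 °C): 187.4 × 332.0 = 62217 J
q5 (cool ice 0→-9.2 °C): 187.4 × 2.04 × 9.2 = 3517 J
Total: 9497 + 424836 + 78895 + 62217 + 3517 = 578962 J = 579 kJ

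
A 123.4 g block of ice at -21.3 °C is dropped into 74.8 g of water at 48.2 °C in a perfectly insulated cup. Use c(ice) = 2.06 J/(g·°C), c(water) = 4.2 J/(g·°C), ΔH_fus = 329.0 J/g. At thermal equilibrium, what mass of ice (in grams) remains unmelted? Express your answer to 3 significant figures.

m_ice remaining = 93.8 g

Heat to warm all ice to 0 °C: 123.4×2.06×21.3 = 5414.5 J
Heat released by water cooling to 0 °C: 74.8×4.2×48.2 = 15143 J
15143 J < 5414.5 + 123.4×329.0 = 46013.1 J, so not all ice melts; final T = 0 °C.
Heat left for melting: 15143 − 5414.5 = 9728.5 J
Mass melted = 9728.5 / 329.0 = 29.57 g
Ice remaining = 123.4 − 29.57 = 93.83 g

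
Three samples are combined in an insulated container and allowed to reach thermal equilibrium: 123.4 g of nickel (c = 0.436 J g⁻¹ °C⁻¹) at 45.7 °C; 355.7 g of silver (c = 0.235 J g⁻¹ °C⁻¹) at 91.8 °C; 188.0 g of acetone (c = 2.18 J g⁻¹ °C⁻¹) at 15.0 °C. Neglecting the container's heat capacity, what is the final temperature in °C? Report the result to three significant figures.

T_f = 29.7 °C

Σ mᵢcᵢ(T − Tᵢ) = 0  ⇒  T = Σ mᵢcᵢTᵢ / Σ mᵢcᵢ
Σ mᵢcᵢ = 123.4×0.436 + 355.7×0.235 + 188.0×2.18 = 547.2319
Σ mᵢcᵢTᵢ = 53.8024×45.7 + 83.5895×91.8 + 409.84×15.0 = 16280
T = 16280 / 547.2319 = 29.7497 °C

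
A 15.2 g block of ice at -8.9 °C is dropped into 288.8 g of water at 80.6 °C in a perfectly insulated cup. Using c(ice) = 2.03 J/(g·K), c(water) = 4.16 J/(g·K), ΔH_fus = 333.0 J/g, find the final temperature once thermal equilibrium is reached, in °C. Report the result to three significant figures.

T_f = 72.4 °C

Heat to bring ice to 0 °C and melt it: q₁ = 15.2×2.03×8.9 + 15.2×333.0 = 5336.2 J
Heat the water can supply cooling to 0 °C: 288.8×4.16×80.6 = 96833.5 J > q₁, so all ice melts.
Energy balance: 288.8×4.16×(80.6 − T) = 5336.2 + 15.2×4.16×(T − 0)
1201.408(80.6 − T) = 5336.2 + 63.232 T
96833.5 − 5336.2 = 1264.640 T
T = 91497.3 / 1264.640 = 72.35 °C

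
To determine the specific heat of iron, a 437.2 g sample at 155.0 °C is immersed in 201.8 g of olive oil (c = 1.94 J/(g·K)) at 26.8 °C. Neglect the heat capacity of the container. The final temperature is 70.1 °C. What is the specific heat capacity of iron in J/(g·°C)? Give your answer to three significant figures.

q_gained = (201.8 × 1.94) × (70.1 − 26.8) = 16950 J
q_lost = 437.2 × c × (155.0 − 70.1) = 37118.28 c
Set equal: c = 16950 / 37118.28 = 0.457 J/(g·°C)

c = 0.457 J/(g·°C)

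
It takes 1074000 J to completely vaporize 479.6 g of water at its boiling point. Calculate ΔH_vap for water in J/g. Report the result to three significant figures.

ΔH_vap = q / m = 1074000 / 479.6 = 2240 J/g

ΔH_vap = 2240 J/g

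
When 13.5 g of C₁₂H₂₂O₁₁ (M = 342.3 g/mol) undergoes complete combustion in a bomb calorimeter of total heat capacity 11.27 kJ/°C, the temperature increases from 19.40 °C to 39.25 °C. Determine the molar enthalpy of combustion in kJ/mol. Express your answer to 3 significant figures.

ΔT = 39.25 − 19.40 = 19.85 °C
q_cal = C_cal × ΔT = 11.27 × 19.85 = 223.7095 kJ
n = 13.5 / 342.3 = 0.03944 mol
q_rxn = −q_cal = -223.7095 kJ
ΔH = -223.7095 / 0.03944 = -5672 kJ/mol

ΔH = -5670 kJ/mol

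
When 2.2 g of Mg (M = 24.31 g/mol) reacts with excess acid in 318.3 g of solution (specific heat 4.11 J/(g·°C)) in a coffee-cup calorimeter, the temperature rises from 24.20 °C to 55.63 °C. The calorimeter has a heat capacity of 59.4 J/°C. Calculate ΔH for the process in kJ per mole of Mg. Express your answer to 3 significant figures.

ΔH = -475 kJ/mol

|ΔT| = |55.63 − 24.20| = 31.43 °C
|q_surr| = (318.3 × 4.11 + 59.4) × 31.43 = 1367.613 × 31.43 = 42980 J
n(Mg) = 2.2 / 24.31 = 0.09050 mol
Temperature rose, so q_rxn = −|q_surr| = -42.98 kJ
ΔH = q_rxn / n = -474.9 kJ/mol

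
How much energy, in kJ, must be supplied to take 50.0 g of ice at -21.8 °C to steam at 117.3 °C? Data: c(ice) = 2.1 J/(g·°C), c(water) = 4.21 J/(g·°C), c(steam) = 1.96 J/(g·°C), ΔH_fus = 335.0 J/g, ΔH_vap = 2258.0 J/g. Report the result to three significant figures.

q = 155 kJ

q1 (heat ice -21.8→0.0 °C): 50.0 × 2.1 × 21.8 = 2289 J
q2 (melt at 0 °C): 50.0 × 335.0 = 16750 J
q3 (heat water 0.0→100.0 °C): 50.0 × 4.21 × 100.0 = 21050 J
q4 (vaporize at 100 °C): 50.0 × 2258.0 = 112900 J
q5 (heat steam 100.0→117.3 °C): 50.0 × 1.96 × 17.3 = 1695 J
Total: 2289 + 16750 + 21050 + 112900 + 1695 = 154684 J = 155 kJ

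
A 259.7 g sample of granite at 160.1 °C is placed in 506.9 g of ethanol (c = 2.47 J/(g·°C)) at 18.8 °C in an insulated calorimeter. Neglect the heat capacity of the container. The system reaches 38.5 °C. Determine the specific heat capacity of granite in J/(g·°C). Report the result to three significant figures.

c = 0.781 J/(g·°C)

q_gained = (506.9 × 2.47) × (38.5 − 18.8) = 24670 J
q_lost = 259.7 × c × (160.1 − 38.5) = 31579.52 c
Set equal: c = 24670 / 31579.52 = 0.781 J/(g·°C)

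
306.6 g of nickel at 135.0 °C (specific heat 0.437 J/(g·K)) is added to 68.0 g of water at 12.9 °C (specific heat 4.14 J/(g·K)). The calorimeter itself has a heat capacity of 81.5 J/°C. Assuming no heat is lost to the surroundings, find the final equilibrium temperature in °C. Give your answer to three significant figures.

Heat lost by nickel = heat gained by water + calorimeter.
(306.6)(0.437)(135.0 − T) = [(68.0)(4.14) + 81.5](T − 12.9)
133.9842 (135.0 − T) = 363.02 (T − 12.9)
18088 − 133.9842 T = 363.02 T − 4683.0
22771.0 = 497.0042 T
T = 45.82 °C

T_f = 45.8 °C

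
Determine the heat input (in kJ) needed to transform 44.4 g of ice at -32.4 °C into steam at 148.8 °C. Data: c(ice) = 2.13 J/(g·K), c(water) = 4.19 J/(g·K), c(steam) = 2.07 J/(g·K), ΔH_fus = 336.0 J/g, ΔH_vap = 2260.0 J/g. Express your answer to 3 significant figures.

q1 (heat ice -32.4→0.0 °C): 44.4 × 2.13 × 32.4 = 3064 J
q2 (melt at 0 °C): 44.4 × 336.0 = 14918 J
q3 (heat water 0.0→100.0 °C): 44.4 × 4.19 × 100.0 = 18604 J
q4 (vaporize at 100 °C): 44.4 × 2260.0 = 100344 J
q5 (heat steam 100.0→148.8 °C): 44.4 × 2.07 × 48.8 = 4485 J
Total: 3064 + 14918 + 18604 + 100344 + 4485 = 141415 J = 141 kJ

q = 141 kJ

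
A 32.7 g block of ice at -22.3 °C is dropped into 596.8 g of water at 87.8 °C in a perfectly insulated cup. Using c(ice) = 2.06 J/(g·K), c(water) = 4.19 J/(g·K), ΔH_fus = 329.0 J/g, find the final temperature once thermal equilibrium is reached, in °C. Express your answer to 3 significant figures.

Heat to bring ice to 0 °C and melt it: q₁ = 32.7×2.06×22.3 + 32.7×329.0 = 12260 J
Heat the water can supply cooling to 0 °C: 596.8×4.19×87.8 = 219552 J > q₁, so all ice melts.
Energy balance: 596.8×4.19×(87.8 − T) = 12260 + 32.7×4.19×(T − 0)
2500.592(87.8 − T) = 12260 + 137.013 T
219552 − 12260 = 2637.605 T
T = 207292 / 2637.605 = 78.59 °C

T_f = 78.6 °C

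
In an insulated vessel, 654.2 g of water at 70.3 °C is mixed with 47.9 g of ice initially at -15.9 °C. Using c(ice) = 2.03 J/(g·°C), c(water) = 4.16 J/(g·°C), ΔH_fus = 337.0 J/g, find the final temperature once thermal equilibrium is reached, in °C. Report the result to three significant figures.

Heat to bring ice to 0 °C and melt it: q₁ = 47.9×2.03×15.9 + 47.9×337.0 = 17688 J
Heat the water can supply cooling to 0 °C: 654.2×4.16×70.3 = 191319 J > q₁, so all ice melts.
Energy balance: 654.2×4.16×(70.3 − T) = 17688 + 47.9×4.16×(T − 0)
2721.472(70.3 − T) = 17688 + 199.264 T
191319 − 17688 = 2920.736 T
T = 173631 / 2920.736 = 59.448 °C

T_f = 59.4 °C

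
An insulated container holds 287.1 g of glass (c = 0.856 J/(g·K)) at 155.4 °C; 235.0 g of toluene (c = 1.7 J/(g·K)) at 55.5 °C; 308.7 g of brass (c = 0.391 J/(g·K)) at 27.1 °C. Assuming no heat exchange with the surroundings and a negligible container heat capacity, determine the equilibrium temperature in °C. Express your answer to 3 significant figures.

Σ mᵢcᵢ(T − Tᵢ) = 0  ⇒  T = Σ mᵢcᵢTᵢ / Σ mᵢcᵢ
Σ mᵢcᵢ = 287.1×0.856 + 235.0×1.7 + 308.7×0.391 = 765.9593
Σ mᵢcᵢTᵢ = 245.7576×155.4 + 399.5×55.5 + 120.7017×27.1 = 63634
T = 63634 / 765.9593 = 83.08 °C

T_f = 83.1 °C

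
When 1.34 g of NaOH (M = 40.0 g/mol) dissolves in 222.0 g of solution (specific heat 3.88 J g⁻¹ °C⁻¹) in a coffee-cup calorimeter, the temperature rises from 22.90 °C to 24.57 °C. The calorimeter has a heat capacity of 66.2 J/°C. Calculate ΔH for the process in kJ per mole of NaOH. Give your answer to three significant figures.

ΔH = -46.2 kJ/mol

|ΔT| = |24.57 − 22.90| = 1.67 °C
|q_surr| = (222.0 × 3.88 + 66.2) × 1.67 = 927.56 × 1.67 = 1549 J
n(NaOH) = 1.34 / 40.0 = 0.03350 mol
Temperature rose, so q_rxn = −|q_surr| = -1.549 kJ
ΔH = q_rxn / n = -46.24 kJ/mol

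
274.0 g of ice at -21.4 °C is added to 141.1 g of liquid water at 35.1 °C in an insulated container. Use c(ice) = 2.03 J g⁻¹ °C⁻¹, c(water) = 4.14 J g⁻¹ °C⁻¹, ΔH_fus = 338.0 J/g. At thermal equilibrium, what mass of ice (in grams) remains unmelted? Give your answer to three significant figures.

Heat to warm all ice to 0 °C: 274.0×2.03×21.4 = 11903 J
Heat released by water cooling to 0 °C: 141.1×4.14×35.1 = 20504 J
20504 J < 11903 + 274.0×338.0 = 104515 J, so not all ice melts; final T = 0 °C.
Heat left for melting: 20504 − 11903 = 8601 J
Mass melted = 8601 / 338.0 = 25.45 g
Ice remaining = 274.0 − 25.45 = 248.55 g

m_ice remaining = 249 g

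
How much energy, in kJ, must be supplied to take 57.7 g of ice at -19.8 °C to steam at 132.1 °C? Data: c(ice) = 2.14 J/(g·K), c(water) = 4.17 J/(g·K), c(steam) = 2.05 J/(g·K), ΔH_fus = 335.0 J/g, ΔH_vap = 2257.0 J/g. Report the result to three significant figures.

q1 (heat ice -19.8→0.0 °C): 57.7 × 2.14 × 19.8 = 2445 J
q2 (melt at 0 °C): 57.7 × 335.0 = 19330 J
q3 (heat water 0.0→100.0 °C): 57.7 × 4.17 × 100.0 = 24061 J
q4 (vaporize at 100 °C): 57.7 × 2257.0 = 130229 J
q5 (heat steam 100.0→132.1 °C): 57.7 × 2.05 × 32.1 = 3797 J
Total: 2445 + 19330 + 24061 + 130229 + 3797 = 179862 J = 180 kJ

q = 180 kJ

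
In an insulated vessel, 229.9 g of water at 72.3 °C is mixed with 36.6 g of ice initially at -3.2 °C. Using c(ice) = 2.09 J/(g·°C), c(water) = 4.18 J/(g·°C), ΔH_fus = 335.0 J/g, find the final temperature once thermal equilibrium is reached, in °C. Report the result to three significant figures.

Heat to bring ice to 0 °C and melt it: q₁ = 36.6×2.09×3.2 + 36.6×335.0 = 12506 J
Heat the water can supply cooling to 0 °C: 229.9×4.18×72.3 = 69479.0 J > q₁, so all ice melts.
Energy balance: 229.9×4.18×(72.3 − T) = 12506 + 36.6×4.18×(T − 0)
960.982(72.3 − T) = 12506 + 152.988 T
69479.0 − 12506 = 1113.970 T
T = 56973.0 / 1113.970 = 51.14 °C

T_f = 51.1 °C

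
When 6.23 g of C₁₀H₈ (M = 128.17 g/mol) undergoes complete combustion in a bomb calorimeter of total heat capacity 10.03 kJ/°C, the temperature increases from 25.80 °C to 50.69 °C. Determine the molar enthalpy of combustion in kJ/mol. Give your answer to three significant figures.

ΔH = -5140 kJ/mol

ΔT = 50.69 − 25.80 = 24.89 °C
q_cal = C_cal × ΔT = 10.03 × 24.89 = 249.6467 kJ
n = 6.23 / 128.17 = 0.04861 mol
q_rxn = −q_cal = -249.6467 kJ
ΔH = -249.6467 / 0.04861 = -5136 kJ/mol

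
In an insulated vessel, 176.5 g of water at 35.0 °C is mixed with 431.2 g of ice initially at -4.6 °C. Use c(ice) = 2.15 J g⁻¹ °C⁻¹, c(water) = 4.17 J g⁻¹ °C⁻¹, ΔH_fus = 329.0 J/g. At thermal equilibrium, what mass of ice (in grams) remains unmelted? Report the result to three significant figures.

m_ice remaining = 366 g

Heat to warm all ice to 0 °C: 431.2×2.15×4.6 = 4264.6 J
Heat released by water cooling to 0 °C: 176.5×4.17×35.0 = 25760 J
25760 J < 4264.6 + 431.2×329.0 = 146129.4 J, so not all ice melts; final T = 0 °C.
Heat left for melting: 25760 − 4264.6 = 21495.4 J
Mass melted = 21495.4 / 329.0 = 65.34 g
Ice remaining = 431.2 − 65.34 = 365.86 g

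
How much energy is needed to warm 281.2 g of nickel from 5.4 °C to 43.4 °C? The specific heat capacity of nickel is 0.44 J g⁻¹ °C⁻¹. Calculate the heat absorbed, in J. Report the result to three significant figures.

q = m c ΔT = 281.2 × 0.44 × (43.4 − 5.4)
q = 281.2 × 0.44 × 38.0 = 4702 J

q = 4700 J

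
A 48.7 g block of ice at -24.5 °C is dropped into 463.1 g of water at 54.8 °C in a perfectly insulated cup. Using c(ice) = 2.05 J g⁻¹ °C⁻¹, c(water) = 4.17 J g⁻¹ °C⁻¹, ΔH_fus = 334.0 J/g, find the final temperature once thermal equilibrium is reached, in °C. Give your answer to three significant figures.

Heat to bring ice to 0 °C and melt it: q₁ = 48.7×2.05×24.5 + 48.7×334.0 = 18712 J
Heat the water can supply cooling to 0 °C: 463.1×4.17×54.8 = 105826 J > q₁, so all ice melts.
Energy balance: 463.1×4.17×(54.8 − T) = 18712 + 48.7×4.17×(T − 0)
1931.127(54.8 − T) = 18712 + 203.079 T
105826 − 18712 = 2134.206 T
T = 87114 / 2134.206 = 40.82 °C

T_f = 40.8 °C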